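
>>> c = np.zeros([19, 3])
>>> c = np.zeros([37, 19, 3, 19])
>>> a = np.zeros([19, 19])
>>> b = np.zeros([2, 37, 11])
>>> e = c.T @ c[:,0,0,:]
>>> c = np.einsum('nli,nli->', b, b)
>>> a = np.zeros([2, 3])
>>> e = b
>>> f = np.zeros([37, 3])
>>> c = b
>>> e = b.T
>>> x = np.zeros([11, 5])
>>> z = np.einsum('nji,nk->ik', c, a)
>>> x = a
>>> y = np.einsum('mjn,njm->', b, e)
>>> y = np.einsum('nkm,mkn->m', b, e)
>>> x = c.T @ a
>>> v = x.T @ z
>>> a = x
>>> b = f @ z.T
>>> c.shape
(2, 37, 11)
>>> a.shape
(11, 37, 3)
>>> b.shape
(37, 11)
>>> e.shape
(11, 37, 2)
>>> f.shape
(37, 3)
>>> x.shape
(11, 37, 3)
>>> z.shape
(11, 3)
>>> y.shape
(11,)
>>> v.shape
(3, 37, 3)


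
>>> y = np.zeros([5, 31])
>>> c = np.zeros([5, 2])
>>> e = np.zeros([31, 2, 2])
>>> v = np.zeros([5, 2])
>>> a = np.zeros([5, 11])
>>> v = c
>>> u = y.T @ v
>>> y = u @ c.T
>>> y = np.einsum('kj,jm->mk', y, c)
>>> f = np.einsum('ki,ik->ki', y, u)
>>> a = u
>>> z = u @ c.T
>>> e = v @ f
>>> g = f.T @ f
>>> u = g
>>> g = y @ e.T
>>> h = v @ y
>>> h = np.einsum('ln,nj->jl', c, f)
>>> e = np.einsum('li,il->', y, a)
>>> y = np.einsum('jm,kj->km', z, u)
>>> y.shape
(31, 5)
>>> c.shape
(5, 2)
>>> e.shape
()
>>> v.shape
(5, 2)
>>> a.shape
(31, 2)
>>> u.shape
(31, 31)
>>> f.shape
(2, 31)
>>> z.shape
(31, 5)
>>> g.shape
(2, 5)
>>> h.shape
(31, 5)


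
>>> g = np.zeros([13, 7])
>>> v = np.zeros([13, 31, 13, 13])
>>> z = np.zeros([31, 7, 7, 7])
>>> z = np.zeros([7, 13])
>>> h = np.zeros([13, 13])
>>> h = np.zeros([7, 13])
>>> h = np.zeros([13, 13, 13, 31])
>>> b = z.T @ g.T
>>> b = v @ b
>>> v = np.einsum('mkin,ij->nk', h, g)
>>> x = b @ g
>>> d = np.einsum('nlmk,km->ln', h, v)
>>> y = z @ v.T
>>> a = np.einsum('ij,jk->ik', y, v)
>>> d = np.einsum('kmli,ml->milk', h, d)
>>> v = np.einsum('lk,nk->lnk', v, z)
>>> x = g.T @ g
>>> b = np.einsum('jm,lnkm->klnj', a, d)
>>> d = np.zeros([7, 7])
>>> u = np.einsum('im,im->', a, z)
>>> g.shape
(13, 7)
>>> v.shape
(31, 7, 13)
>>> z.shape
(7, 13)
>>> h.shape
(13, 13, 13, 31)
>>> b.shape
(13, 13, 31, 7)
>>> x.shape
(7, 7)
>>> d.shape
(7, 7)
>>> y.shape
(7, 31)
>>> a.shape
(7, 13)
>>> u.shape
()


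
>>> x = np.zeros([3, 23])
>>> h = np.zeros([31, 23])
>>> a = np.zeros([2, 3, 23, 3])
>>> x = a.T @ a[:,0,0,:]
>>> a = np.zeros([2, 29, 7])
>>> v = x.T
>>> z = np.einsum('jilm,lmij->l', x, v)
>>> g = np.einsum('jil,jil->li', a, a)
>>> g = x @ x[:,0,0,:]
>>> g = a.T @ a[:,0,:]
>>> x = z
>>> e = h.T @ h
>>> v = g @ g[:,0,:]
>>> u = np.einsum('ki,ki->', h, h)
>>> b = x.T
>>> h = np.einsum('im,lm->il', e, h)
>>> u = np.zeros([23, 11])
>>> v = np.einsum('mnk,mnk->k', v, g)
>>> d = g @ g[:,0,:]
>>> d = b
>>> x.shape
(3,)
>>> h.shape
(23, 31)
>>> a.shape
(2, 29, 7)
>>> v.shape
(7,)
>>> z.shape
(3,)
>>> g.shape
(7, 29, 7)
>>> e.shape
(23, 23)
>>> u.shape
(23, 11)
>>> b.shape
(3,)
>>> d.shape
(3,)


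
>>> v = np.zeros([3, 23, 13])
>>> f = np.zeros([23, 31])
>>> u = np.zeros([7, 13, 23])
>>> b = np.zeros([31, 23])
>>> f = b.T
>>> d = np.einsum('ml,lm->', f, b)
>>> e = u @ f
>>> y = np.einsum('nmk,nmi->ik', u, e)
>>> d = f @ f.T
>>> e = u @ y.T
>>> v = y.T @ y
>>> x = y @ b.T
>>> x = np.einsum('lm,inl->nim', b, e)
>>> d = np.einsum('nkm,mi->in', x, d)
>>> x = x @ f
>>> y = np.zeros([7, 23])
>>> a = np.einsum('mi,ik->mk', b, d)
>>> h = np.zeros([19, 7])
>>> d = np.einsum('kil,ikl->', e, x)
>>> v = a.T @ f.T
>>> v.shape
(13, 23)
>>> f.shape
(23, 31)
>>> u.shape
(7, 13, 23)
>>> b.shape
(31, 23)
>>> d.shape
()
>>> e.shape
(7, 13, 31)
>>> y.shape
(7, 23)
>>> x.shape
(13, 7, 31)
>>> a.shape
(31, 13)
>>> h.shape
(19, 7)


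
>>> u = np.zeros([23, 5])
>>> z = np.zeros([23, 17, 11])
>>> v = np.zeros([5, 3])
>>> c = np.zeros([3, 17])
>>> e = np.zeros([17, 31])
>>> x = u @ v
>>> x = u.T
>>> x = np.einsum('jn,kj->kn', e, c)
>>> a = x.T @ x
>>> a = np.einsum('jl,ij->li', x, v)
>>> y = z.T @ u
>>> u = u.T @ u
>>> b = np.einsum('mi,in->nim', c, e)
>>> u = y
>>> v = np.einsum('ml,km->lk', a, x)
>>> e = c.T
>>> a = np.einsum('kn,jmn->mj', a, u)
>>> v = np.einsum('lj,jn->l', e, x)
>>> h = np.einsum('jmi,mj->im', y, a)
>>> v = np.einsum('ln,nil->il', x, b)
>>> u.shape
(11, 17, 5)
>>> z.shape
(23, 17, 11)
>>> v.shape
(17, 3)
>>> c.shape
(3, 17)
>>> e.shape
(17, 3)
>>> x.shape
(3, 31)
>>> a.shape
(17, 11)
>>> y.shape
(11, 17, 5)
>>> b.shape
(31, 17, 3)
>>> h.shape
(5, 17)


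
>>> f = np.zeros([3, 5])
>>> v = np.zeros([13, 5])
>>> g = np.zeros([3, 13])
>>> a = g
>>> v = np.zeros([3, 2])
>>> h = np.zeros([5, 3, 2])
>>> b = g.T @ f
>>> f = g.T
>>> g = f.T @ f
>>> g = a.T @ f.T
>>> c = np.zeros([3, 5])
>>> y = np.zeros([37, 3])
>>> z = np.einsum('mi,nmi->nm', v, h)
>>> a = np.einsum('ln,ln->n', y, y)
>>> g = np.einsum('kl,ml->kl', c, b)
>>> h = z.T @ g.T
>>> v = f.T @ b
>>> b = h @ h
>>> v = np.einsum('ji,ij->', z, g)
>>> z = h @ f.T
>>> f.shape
(13, 3)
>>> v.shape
()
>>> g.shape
(3, 5)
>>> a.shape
(3,)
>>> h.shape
(3, 3)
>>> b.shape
(3, 3)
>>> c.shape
(3, 5)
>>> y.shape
(37, 3)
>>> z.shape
(3, 13)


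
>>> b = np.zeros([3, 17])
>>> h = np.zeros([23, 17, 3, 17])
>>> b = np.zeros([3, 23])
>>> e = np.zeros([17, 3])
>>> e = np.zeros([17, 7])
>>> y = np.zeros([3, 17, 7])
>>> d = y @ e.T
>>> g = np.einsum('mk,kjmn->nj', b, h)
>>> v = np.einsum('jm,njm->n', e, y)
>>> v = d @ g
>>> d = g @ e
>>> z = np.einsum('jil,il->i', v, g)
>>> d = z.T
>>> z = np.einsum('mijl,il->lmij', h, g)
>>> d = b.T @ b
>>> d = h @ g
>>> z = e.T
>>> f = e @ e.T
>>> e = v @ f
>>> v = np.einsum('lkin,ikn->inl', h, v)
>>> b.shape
(3, 23)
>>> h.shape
(23, 17, 3, 17)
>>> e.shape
(3, 17, 17)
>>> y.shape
(3, 17, 7)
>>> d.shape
(23, 17, 3, 17)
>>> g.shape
(17, 17)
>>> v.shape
(3, 17, 23)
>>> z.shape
(7, 17)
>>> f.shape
(17, 17)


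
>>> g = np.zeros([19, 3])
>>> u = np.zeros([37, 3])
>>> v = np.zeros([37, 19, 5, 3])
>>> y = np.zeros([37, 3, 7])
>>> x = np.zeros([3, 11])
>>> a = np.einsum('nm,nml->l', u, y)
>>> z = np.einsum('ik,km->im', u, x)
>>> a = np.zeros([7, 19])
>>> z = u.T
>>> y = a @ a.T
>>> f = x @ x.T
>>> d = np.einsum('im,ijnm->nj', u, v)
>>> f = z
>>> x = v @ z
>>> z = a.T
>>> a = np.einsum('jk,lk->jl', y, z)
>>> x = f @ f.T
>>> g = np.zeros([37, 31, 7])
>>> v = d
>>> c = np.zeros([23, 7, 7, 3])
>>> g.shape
(37, 31, 7)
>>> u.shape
(37, 3)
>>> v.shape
(5, 19)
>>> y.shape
(7, 7)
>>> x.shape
(3, 3)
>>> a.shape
(7, 19)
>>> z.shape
(19, 7)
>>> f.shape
(3, 37)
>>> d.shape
(5, 19)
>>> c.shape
(23, 7, 7, 3)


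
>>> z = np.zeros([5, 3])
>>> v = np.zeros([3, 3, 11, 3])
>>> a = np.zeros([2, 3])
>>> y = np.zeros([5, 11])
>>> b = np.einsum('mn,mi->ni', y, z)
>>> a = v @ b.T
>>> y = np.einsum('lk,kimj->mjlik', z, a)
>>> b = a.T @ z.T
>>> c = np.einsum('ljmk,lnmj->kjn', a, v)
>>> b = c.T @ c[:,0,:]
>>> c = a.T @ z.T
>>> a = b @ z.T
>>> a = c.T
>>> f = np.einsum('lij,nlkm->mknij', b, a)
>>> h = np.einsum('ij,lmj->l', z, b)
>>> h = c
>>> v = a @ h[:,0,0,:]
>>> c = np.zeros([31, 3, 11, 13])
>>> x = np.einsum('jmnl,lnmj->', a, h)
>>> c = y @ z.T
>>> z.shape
(5, 3)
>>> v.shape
(5, 3, 11, 5)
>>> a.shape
(5, 3, 11, 11)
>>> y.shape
(11, 11, 5, 3, 3)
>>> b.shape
(3, 3, 3)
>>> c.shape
(11, 11, 5, 3, 5)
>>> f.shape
(11, 11, 5, 3, 3)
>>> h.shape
(11, 11, 3, 5)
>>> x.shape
()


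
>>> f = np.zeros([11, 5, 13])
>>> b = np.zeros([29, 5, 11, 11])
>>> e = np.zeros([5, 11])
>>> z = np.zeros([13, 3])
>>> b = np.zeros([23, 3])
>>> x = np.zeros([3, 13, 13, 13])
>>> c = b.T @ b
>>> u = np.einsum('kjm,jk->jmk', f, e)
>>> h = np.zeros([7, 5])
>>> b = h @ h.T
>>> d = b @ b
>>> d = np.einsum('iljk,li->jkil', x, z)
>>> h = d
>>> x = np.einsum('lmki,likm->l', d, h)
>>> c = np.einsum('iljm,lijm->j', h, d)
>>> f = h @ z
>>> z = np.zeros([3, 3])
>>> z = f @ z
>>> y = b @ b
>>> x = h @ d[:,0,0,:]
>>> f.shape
(13, 13, 3, 3)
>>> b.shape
(7, 7)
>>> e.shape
(5, 11)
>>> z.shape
(13, 13, 3, 3)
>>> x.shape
(13, 13, 3, 13)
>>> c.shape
(3,)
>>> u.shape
(5, 13, 11)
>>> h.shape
(13, 13, 3, 13)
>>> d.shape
(13, 13, 3, 13)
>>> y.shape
(7, 7)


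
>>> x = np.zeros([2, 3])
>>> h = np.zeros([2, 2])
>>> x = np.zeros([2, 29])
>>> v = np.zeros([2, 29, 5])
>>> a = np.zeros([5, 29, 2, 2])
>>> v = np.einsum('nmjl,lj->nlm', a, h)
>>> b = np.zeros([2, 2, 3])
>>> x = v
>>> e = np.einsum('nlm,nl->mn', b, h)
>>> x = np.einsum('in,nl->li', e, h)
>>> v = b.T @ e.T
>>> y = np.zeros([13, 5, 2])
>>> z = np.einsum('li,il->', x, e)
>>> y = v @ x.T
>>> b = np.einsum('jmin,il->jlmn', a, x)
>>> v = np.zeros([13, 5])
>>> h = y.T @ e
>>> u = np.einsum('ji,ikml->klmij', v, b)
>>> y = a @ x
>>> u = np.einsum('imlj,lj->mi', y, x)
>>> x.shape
(2, 3)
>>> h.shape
(2, 2, 2)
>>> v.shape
(13, 5)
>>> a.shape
(5, 29, 2, 2)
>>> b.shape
(5, 3, 29, 2)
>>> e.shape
(3, 2)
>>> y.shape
(5, 29, 2, 3)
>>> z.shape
()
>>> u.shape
(29, 5)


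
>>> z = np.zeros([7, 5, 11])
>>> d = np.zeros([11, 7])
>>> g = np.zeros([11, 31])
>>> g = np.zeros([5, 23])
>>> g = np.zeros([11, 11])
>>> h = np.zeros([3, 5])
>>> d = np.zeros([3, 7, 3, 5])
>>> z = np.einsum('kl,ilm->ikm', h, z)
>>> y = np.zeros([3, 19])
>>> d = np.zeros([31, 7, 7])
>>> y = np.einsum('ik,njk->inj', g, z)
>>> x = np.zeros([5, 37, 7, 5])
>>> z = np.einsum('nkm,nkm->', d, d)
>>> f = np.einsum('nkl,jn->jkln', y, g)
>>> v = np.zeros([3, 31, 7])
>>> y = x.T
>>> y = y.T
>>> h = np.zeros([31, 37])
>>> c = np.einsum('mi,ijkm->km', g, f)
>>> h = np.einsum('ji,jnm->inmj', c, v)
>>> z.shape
()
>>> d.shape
(31, 7, 7)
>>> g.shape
(11, 11)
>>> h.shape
(11, 31, 7, 3)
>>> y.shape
(5, 37, 7, 5)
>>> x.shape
(5, 37, 7, 5)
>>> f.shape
(11, 7, 3, 11)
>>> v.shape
(3, 31, 7)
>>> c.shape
(3, 11)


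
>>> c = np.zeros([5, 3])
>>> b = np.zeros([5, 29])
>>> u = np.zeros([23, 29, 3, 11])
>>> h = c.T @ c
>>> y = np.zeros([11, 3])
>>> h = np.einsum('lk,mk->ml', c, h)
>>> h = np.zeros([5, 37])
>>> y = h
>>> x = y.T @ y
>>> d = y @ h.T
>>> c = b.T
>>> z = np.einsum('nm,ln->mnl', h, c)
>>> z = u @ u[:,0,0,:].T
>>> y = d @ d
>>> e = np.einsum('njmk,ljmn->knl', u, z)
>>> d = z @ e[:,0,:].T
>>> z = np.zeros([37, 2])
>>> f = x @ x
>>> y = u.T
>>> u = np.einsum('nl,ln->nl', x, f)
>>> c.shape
(29, 5)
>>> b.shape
(5, 29)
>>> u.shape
(37, 37)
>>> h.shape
(5, 37)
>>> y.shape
(11, 3, 29, 23)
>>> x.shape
(37, 37)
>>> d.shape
(23, 29, 3, 11)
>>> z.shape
(37, 2)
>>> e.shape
(11, 23, 23)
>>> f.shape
(37, 37)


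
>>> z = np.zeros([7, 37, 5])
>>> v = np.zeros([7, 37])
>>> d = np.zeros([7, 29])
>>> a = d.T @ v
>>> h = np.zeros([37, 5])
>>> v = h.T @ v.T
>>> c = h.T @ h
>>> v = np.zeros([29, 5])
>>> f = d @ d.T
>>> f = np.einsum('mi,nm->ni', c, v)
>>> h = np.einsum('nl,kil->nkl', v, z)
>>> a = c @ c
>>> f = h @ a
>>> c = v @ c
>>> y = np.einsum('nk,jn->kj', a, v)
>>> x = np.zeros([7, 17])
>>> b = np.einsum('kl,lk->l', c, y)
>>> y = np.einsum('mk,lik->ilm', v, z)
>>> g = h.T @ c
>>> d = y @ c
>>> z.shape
(7, 37, 5)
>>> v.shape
(29, 5)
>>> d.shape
(37, 7, 5)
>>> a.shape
(5, 5)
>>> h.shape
(29, 7, 5)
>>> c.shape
(29, 5)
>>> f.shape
(29, 7, 5)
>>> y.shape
(37, 7, 29)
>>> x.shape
(7, 17)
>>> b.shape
(5,)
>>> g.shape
(5, 7, 5)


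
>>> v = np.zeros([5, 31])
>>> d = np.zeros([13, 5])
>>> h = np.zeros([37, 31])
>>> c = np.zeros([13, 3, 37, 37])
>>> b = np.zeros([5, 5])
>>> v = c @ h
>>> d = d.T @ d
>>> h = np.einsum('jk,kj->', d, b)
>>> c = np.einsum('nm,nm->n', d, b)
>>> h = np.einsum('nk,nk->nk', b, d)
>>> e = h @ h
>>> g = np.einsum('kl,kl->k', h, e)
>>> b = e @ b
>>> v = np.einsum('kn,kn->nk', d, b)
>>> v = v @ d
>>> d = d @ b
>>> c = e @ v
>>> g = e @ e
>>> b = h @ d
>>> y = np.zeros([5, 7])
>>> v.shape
(5, 5)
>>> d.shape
(5, 5)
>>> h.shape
(5, 5)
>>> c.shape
(5, 5)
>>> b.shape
(5, 5)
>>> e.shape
(5, 5)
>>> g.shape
(5, 5)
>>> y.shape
(5, 7)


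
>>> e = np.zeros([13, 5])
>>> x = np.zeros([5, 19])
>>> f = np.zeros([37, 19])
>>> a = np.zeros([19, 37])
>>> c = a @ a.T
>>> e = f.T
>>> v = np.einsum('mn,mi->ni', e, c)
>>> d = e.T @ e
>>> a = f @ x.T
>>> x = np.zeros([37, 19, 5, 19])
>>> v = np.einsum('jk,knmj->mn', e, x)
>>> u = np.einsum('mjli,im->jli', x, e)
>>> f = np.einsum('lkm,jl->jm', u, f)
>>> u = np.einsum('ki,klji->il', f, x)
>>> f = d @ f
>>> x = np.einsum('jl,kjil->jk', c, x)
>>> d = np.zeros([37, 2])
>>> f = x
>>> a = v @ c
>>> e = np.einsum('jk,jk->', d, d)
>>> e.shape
()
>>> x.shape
(19, 37)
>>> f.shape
(19, 37)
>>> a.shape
(5, 19)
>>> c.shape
(19, 19)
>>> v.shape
(5, 19)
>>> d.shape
(37, 2)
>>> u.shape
(19, 19)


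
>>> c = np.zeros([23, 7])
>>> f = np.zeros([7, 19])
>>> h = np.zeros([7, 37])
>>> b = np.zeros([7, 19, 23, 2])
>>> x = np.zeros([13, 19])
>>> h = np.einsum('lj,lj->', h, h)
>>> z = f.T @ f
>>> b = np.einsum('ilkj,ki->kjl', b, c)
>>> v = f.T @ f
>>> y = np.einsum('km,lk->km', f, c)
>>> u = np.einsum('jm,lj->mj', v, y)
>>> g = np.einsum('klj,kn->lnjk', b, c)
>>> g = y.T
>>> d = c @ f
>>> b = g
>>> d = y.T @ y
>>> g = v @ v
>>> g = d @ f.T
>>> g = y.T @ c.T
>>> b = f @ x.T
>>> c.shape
(23, 7)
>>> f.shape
(7, 19)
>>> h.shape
()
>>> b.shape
(7, 13)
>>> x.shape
(13, 19)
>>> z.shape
(19, 19)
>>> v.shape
(19, 19)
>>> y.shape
(7, 19)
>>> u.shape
(19, 19)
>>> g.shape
(19, 23)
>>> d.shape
(19, 19)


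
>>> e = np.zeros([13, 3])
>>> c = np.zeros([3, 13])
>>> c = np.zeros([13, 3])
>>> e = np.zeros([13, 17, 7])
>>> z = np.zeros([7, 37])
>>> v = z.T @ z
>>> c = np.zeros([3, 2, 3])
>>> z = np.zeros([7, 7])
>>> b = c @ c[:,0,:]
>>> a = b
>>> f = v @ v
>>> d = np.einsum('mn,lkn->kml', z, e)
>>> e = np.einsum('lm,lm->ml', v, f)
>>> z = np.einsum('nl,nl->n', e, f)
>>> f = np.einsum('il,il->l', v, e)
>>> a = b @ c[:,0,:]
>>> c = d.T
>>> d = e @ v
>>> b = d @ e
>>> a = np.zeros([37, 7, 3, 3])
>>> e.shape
(37, 37)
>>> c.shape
(13, 7, 17)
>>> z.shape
(37,)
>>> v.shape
(37, 37)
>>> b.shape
(37, 37)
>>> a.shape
(37, 7, 3, 3)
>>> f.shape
(37,)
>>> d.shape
(37, 37)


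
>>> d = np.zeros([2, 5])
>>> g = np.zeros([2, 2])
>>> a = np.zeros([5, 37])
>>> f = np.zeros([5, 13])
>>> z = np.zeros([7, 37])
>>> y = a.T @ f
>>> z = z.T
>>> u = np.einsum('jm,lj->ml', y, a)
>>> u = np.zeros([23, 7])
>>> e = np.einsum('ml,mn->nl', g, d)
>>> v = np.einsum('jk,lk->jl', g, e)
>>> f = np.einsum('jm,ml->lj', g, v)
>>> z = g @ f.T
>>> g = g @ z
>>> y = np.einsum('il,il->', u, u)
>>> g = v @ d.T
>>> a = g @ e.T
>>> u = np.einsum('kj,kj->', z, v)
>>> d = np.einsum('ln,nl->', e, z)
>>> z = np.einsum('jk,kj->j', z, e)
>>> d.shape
()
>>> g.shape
(2, 2)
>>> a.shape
(2, 5)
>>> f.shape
(5, 2)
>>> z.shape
(2,)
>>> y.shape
()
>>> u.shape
()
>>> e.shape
(5, 2)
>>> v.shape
(2, 5)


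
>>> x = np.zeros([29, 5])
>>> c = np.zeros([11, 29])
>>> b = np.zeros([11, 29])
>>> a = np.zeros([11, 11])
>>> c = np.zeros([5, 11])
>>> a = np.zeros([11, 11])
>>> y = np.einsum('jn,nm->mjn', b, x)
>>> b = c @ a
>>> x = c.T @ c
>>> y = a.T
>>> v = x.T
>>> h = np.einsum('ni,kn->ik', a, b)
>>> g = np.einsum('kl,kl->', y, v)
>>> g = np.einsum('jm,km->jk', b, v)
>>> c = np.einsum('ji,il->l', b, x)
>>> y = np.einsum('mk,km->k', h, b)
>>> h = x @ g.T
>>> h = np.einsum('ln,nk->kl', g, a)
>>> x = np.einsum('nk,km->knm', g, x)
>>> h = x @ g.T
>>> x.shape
(11, 5, 11)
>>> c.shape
(11,)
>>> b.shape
(5, 11)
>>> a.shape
(11, 11)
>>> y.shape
(5,)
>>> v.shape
(11, 11)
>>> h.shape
(11, 5, 5)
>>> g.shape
(5, 11)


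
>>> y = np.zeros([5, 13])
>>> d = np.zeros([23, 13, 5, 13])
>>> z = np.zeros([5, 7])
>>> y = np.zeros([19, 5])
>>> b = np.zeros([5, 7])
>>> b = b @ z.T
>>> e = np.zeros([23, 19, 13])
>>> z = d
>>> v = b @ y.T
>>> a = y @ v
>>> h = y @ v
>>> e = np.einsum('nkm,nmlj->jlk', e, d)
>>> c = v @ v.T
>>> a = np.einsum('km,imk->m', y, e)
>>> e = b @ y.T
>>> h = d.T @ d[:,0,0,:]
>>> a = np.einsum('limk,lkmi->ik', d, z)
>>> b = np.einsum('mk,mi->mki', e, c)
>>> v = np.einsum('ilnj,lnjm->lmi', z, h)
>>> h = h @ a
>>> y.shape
(19, 5)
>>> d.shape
(23, 13, 5, 13)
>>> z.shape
(23, 13, 5, 13)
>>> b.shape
(5, 19, 5)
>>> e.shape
(5, 19)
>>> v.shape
(13, 13, 23)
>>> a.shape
(13, 13)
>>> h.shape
(13, 5, 13, 13)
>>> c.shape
(5, 5)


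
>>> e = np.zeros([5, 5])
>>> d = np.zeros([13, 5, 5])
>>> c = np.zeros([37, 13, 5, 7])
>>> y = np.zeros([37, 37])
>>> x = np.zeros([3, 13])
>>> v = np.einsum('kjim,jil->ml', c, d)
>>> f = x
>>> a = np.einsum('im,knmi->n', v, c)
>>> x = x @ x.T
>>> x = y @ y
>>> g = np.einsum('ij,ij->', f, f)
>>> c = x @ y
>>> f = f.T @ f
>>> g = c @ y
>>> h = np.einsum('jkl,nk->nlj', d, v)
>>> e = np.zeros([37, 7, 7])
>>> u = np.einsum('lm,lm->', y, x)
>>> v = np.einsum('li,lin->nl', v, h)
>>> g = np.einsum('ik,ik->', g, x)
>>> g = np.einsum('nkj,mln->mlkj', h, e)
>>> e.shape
(37, 7, 7)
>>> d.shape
(13, 5, 5)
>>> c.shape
(37, 37)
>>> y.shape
(37, 37)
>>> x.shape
(37, 37)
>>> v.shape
(13, 7)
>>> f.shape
(13, 13)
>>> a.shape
(13,)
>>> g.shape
(37, 7, 5, 13)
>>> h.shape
(7, 5, 13)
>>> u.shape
()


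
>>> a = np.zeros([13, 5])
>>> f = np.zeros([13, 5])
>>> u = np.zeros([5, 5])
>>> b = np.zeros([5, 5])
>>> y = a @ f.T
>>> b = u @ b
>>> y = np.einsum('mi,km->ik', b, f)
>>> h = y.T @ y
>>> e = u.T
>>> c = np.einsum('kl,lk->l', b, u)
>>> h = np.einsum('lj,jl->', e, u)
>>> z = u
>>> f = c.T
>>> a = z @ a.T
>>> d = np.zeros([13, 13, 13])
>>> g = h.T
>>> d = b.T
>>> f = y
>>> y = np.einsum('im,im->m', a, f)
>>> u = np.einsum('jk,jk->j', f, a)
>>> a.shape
(5, 13)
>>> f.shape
(5, 13)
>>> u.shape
(5,)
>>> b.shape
(5, 5)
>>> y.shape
(13,)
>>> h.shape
()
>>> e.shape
(5, 5)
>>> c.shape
(5,)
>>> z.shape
(5, 5)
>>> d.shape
(5, 5)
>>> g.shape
()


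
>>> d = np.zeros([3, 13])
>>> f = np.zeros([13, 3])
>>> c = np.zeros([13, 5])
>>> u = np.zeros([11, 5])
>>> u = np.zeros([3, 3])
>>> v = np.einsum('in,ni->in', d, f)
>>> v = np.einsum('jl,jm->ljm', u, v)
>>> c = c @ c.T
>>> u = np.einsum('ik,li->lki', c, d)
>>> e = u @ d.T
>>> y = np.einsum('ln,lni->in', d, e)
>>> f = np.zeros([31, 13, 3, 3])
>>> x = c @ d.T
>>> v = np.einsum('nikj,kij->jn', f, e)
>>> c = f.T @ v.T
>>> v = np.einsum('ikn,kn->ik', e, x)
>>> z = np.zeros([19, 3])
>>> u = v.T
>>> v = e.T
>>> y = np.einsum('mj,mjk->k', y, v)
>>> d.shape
(3, 13)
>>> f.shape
(31, 13, 3, 3)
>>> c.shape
(3, 3, 13, 3)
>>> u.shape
(13, 3)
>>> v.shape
(3, 13, 3)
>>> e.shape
(3, 13, 3)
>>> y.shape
(3,)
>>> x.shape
(13, 3)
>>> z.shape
(19, 3)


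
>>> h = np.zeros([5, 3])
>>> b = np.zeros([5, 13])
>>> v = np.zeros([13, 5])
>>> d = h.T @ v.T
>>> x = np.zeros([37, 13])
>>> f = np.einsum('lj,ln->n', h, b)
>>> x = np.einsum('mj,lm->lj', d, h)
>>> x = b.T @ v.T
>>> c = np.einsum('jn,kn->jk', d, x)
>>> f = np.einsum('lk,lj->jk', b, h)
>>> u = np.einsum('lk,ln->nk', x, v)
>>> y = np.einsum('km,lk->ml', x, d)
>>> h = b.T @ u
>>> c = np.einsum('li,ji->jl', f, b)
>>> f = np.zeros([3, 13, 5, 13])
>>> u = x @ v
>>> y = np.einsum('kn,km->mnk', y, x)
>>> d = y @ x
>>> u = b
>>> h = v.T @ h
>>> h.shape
(5, 13)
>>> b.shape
(5, 13)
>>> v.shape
(13, 5)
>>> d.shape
(13, 3, 13)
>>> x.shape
(13, 13)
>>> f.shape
(3, 13, 5, 13)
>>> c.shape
(5, 3)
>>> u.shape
(5, 13)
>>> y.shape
(13, 3, 13)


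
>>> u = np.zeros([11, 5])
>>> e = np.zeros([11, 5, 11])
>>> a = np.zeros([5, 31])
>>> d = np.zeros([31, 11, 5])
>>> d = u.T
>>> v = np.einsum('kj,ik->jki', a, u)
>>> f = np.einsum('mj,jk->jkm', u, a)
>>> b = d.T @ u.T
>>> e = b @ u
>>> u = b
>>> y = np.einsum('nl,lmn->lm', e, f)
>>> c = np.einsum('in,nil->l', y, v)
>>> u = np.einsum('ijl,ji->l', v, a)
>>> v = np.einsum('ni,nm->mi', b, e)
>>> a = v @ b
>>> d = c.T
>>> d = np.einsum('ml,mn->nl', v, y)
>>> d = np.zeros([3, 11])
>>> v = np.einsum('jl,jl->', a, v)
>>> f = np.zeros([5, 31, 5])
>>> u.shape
(11,)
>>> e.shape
(11, 5)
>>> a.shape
(5, 11)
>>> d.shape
(3, 11)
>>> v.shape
()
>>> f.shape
(5, 31, 5)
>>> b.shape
(11, 11)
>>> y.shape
(5, 31)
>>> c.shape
(11,)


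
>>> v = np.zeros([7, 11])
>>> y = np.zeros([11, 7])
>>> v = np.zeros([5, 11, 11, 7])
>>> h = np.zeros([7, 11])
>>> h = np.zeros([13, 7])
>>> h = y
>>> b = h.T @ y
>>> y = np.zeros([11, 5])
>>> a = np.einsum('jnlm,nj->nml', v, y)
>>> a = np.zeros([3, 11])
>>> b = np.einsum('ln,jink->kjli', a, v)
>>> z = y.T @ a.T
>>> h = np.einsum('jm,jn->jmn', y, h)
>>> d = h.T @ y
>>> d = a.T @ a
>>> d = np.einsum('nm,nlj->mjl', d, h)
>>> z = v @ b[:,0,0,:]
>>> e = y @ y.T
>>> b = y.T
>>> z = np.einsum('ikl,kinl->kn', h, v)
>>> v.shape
(5, 11, 11, 7)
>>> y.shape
(11, 5)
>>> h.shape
(11, 5, 7)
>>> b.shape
(5, 11)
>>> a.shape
(3, 11)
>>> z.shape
(5, 11)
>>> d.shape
(11, 7, 5)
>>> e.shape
(11, 11)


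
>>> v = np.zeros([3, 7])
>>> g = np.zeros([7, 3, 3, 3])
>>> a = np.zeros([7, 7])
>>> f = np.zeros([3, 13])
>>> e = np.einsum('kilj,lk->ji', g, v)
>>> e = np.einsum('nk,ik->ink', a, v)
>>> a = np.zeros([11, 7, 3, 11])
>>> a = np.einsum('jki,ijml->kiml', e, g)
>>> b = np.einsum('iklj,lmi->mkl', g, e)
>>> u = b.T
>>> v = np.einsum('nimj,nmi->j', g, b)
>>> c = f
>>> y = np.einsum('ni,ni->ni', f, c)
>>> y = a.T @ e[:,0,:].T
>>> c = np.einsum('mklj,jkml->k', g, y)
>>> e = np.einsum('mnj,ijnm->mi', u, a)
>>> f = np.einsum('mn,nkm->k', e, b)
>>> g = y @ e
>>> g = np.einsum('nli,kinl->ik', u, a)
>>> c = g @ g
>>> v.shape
(3,)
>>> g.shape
(7, 7)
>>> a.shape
(7, 7, 3, 3)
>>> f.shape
(3,)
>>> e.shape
(3, 7)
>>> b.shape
(7, 3, 3)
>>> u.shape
(3, 3, 7)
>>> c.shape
(7, 7)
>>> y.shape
(3, 3, 7, 3)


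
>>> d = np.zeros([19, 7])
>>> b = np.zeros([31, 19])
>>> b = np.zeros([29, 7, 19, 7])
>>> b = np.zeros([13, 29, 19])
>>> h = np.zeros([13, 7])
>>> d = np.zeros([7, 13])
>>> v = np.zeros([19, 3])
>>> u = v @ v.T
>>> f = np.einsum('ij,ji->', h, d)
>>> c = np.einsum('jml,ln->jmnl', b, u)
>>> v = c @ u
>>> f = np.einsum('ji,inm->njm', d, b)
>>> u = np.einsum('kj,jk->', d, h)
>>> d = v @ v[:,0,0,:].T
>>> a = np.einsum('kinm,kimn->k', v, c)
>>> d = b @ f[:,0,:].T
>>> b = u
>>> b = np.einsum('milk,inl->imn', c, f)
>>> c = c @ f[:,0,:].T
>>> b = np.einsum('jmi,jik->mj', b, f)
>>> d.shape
(13, 29, 29)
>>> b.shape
(13, 29)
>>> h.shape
(13, 7)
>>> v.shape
(13, 29, 19, 19)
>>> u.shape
()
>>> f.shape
(29, 7, 19)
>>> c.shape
(13, 29, 19, 29)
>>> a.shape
(13,)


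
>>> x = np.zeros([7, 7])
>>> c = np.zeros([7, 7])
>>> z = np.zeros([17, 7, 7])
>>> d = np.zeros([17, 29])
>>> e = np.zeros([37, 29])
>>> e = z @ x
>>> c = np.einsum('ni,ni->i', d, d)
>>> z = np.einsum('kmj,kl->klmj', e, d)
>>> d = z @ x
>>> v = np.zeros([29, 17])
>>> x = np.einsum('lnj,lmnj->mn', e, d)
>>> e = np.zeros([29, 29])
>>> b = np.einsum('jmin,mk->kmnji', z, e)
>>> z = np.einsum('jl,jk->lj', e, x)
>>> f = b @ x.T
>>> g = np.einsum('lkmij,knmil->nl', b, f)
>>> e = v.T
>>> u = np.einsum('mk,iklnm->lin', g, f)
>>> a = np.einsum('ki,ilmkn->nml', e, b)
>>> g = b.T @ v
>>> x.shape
(29, 7)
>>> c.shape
(29,)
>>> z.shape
(29, 29)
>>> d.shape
(17, 29, 7, 7)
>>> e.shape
(17, 29)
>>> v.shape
(29, 17)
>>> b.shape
(29, 29, 7, 17, 7)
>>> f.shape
(29, 29, 7, 17, 29)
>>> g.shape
(7, 17, 7, 29, 17)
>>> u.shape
(7, 29, 17)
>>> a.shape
(7, 7, 29)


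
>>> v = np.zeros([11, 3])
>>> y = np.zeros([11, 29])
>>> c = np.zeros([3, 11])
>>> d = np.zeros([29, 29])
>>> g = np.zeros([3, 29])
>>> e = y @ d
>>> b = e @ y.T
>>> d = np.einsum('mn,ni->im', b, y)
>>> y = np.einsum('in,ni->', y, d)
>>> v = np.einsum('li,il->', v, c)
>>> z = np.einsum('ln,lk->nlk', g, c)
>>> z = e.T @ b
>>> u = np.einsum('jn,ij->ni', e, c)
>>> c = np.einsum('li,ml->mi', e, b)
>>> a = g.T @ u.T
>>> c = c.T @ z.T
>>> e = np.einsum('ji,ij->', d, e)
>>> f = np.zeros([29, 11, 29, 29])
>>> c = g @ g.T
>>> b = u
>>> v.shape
()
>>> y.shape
()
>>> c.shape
(3, 3)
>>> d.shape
(29, 11)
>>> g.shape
(3, 29)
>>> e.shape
()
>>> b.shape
(29, 3)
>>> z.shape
(29, 11)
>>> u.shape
(29, 3)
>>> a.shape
(29, 29)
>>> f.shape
(29, 11, 29, 29)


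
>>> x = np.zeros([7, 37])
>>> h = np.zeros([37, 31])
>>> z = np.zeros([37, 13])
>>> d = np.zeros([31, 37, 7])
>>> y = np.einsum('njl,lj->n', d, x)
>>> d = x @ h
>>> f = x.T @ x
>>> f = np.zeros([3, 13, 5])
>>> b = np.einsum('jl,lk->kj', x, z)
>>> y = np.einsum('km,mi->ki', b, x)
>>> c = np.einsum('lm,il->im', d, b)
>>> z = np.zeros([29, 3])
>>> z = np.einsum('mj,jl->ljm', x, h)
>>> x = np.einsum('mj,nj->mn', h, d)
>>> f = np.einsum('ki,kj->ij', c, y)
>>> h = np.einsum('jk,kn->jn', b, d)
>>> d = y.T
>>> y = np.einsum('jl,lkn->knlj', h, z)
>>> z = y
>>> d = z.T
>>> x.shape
(37, 7)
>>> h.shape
(13, 31)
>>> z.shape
(37, 7, 31, 13)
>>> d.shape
(13, 31, 7, 37)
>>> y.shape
(37, 7, 31, 13)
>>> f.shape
(31, 37)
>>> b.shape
(13, 7)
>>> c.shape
(13, 31)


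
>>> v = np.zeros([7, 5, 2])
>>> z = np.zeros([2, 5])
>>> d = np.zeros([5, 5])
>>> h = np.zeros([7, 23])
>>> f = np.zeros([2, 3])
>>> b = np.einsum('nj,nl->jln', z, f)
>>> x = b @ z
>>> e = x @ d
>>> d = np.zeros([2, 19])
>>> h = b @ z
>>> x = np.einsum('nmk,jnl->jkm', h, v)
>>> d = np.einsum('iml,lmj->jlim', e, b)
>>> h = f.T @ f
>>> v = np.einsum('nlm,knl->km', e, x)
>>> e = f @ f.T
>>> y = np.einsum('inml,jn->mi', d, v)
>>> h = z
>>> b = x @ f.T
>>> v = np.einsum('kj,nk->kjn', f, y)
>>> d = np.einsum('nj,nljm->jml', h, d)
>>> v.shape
(2, 3, 5)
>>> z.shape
(2, 5)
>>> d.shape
(5, 3, 5)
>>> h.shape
(2, 5)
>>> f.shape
(2, 3)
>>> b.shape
(7, 5, 2)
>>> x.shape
(7, 5, 3)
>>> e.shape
(2, 2)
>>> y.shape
(5, 2)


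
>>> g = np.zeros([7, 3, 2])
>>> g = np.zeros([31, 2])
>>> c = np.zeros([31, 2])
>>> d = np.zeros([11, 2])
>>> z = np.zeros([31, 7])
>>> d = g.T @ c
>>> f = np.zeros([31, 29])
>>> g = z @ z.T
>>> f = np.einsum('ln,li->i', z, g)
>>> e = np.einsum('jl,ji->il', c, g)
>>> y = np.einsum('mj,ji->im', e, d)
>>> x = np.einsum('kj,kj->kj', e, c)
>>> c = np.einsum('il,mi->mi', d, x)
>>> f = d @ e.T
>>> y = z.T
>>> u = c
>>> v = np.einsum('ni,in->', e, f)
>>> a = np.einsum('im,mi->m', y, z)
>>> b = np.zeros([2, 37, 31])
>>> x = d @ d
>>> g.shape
(31, 31)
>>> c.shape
(31, 2)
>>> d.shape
(2, 2)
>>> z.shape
(31, 7)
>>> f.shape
(2, 31)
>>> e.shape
(31, 2)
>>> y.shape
(7, 31)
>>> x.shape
(2, 2)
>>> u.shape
(31, 2)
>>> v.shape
()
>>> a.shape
(31,)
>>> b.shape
(2, 37, 31)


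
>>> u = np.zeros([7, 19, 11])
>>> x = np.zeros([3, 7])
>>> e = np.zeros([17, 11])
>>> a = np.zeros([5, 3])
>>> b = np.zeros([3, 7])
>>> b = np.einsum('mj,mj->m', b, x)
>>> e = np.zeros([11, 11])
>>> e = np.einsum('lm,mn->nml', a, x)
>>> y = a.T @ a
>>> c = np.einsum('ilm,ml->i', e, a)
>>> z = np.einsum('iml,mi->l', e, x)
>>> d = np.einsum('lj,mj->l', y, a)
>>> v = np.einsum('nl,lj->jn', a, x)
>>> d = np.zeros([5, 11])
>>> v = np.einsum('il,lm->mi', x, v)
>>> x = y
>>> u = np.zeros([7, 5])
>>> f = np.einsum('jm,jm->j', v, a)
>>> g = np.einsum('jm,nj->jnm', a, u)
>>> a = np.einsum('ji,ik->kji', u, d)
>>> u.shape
(7, 5)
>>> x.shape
(3, 3)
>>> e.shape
(7, 3, 5)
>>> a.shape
(11, 7, 5)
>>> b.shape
(3,)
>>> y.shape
(3, 3)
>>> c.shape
(7,)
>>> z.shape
(5,)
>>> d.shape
(5, 11)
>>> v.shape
(5, 3)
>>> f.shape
(5,)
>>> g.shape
(5, 7, 3)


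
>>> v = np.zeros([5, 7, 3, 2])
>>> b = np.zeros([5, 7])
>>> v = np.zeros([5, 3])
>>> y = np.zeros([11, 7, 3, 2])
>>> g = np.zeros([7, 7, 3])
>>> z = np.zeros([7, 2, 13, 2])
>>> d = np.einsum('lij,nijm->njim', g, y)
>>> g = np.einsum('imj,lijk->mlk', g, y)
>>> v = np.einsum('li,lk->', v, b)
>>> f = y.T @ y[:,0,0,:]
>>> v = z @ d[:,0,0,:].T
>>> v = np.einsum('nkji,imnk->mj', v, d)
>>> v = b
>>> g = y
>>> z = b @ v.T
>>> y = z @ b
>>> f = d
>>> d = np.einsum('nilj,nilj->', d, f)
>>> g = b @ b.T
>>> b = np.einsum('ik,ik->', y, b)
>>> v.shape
(5, 7)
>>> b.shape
()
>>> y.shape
(5, 7)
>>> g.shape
(5, 5)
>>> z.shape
(5, 5)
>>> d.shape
()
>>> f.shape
(11, 3, 7, 2)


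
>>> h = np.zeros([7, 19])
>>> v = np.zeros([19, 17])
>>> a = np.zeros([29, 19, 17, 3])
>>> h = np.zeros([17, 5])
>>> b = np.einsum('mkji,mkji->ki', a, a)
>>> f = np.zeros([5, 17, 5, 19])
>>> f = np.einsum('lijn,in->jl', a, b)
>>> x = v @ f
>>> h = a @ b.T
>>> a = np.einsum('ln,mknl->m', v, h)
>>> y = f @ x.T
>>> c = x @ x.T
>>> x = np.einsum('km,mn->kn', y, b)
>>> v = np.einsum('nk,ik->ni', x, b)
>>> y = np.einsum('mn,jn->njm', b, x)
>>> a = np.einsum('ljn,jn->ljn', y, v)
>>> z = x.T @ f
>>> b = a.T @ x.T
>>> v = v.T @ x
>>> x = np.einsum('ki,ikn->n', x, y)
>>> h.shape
(29, 19, 17, 19)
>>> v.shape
(19, 3)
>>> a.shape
(3, 17, 19)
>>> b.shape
(19, 17, 17)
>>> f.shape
(17, 29)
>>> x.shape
(19,)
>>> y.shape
(3, 17, 19)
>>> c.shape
(19, 19)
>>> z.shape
(3, 29)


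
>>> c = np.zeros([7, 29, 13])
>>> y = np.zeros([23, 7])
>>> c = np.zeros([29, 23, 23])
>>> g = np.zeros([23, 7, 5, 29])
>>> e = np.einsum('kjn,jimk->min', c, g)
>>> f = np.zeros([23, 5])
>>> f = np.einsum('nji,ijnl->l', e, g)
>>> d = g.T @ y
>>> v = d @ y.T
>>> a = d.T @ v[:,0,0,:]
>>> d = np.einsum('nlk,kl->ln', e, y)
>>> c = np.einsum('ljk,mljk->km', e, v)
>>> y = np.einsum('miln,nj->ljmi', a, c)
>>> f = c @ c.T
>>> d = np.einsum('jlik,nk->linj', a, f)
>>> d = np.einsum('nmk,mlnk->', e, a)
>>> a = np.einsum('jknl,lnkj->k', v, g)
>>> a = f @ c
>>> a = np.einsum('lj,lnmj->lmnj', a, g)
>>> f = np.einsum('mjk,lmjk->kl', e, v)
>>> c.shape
(23, 29)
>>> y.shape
(5, 29, 7, 7)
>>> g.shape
(23, 7, 5, 29)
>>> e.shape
(5, 7, 23)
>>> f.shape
(23, 29)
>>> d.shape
()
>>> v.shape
(29, 5, 7, 23)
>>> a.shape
(23, 5, 7, 29)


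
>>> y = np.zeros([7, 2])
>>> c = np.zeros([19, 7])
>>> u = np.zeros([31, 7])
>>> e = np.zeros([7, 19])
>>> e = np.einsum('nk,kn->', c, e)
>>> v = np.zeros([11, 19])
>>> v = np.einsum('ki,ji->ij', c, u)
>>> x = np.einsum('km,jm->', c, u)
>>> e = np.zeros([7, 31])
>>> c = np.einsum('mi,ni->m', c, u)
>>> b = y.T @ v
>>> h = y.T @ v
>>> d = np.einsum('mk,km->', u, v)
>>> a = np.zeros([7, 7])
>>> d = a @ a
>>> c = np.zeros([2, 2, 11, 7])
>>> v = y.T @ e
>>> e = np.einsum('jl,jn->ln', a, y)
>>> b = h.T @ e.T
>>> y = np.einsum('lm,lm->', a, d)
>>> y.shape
()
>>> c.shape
(2, 2, 11, 7)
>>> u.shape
(31, 7)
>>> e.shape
(7, 2)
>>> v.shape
(2, 31)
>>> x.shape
()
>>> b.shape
(31, 7)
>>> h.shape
(2, 31)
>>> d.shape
(7, 7)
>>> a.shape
(7, 7)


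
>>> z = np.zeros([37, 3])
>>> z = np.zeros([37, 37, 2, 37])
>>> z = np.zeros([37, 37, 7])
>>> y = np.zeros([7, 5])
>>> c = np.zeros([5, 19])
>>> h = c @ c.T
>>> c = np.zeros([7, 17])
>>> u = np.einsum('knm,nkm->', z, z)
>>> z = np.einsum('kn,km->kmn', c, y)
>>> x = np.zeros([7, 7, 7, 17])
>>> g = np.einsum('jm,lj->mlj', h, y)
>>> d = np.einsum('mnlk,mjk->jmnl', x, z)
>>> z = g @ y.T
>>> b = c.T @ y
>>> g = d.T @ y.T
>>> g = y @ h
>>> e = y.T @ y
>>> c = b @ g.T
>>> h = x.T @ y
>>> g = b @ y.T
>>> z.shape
(5, 7, 7)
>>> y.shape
(7, 5)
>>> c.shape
(17, 7)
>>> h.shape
(17, 7, 7, 5)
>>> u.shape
()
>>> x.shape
(7, 7, 7, 17)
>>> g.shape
(17, 7)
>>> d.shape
(5, 7, 7, 7)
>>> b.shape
(17, 5)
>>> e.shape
(5, 5)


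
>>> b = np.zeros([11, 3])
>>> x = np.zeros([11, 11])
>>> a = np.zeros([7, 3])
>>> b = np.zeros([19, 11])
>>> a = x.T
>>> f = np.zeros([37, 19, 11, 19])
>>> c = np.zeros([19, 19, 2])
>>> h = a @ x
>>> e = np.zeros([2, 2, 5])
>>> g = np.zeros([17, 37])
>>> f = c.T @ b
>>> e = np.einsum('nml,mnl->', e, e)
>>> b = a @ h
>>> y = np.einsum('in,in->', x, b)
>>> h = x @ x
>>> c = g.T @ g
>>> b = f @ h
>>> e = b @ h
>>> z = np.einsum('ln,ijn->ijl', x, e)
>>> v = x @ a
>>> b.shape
(2, 19, 11)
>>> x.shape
(11, 11)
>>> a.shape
(11, 11)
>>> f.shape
(2, 19, 11)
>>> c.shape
(37, 37)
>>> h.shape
(11, 11)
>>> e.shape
(2, 19, 11)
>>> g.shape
(17, 37)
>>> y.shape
()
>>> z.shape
(2, 19, 11)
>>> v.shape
(11, 11)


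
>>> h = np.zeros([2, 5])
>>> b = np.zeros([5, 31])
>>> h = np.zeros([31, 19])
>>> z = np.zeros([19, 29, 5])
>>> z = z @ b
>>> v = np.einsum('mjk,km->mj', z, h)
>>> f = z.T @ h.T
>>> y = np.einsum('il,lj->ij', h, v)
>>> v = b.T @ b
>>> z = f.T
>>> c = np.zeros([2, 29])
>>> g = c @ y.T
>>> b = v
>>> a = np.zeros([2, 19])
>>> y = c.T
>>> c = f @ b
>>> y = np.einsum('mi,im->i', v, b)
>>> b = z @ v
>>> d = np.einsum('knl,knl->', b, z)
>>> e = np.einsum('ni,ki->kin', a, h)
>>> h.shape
(31, 19)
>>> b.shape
(31, 29, 31)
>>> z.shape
(31, 29, 31)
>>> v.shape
(31, 31)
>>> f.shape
(31, 29, 31)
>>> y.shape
(31,)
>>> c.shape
(31, 29, 31)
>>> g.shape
(2, 31)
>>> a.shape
(2, 19)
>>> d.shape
()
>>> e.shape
(31, 19, 2)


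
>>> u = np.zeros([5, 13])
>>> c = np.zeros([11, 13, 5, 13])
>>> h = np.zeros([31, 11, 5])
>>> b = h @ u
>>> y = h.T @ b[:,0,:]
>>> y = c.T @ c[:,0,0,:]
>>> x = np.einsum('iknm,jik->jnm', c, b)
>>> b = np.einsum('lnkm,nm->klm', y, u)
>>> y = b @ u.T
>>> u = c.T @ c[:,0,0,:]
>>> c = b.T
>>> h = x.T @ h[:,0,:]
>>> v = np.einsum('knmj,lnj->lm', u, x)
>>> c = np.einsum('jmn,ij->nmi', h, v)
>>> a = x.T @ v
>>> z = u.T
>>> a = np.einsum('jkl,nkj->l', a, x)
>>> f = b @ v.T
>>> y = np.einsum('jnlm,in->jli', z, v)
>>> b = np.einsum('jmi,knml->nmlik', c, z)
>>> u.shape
(13, 5, 13, 13)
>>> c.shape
(5, 5, 31)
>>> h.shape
(13, 5, 5)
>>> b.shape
(13, 5, 13, 31, 13)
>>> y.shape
(13, 5, 31)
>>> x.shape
(31, 5, 13)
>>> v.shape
(31, 13)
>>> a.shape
(13,)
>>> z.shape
(13, 13, 5, 13)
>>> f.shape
(13, 13, 31)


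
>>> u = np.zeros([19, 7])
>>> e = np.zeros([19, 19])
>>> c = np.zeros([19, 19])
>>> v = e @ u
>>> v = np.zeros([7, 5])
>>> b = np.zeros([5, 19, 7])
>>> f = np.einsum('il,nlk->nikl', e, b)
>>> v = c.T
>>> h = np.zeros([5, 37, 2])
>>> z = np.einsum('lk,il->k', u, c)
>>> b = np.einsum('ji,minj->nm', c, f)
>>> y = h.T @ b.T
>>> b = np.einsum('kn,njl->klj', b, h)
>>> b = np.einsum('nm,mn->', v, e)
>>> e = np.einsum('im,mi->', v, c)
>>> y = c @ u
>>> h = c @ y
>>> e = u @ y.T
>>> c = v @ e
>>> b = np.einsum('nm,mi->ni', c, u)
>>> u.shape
(19, 7)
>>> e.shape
(19, 19)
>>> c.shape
(19, 19)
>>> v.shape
(19, 19)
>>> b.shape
(19, 7)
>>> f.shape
(5, 19, 7, 19)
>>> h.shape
(19, 7)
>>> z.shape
(7,)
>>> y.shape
(19, 7)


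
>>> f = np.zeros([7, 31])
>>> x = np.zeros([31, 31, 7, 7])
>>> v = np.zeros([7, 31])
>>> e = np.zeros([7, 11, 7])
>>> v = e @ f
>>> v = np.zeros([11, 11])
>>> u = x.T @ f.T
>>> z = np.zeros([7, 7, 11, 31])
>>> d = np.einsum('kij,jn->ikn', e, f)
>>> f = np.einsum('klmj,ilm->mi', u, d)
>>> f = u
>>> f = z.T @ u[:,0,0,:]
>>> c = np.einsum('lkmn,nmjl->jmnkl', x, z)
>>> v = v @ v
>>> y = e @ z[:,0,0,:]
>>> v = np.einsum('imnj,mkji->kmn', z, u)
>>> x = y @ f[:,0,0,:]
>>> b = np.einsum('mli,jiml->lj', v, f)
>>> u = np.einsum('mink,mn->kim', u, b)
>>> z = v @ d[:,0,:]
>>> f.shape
(31, 11, 7, 7)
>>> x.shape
(7, 11, 7)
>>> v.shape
(7, 7, 11)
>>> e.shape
(7, 11, 7)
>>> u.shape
(7, 7, 7)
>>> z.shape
(7, 7, 31)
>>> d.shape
(11, 7, 31)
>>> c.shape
(11, 7, 7, 31, 31)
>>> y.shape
(7, 11, 31)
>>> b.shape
(7, 31)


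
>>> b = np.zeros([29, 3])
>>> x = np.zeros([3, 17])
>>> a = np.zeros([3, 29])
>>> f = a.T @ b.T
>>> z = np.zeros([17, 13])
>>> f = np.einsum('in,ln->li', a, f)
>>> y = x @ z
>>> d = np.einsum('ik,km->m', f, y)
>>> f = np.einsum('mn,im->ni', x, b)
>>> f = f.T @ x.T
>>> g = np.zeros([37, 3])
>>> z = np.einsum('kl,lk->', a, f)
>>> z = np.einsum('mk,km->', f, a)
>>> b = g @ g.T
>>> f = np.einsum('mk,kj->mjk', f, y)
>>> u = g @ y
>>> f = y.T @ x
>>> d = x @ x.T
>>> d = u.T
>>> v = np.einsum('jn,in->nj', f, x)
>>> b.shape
(37, 37)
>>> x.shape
(3, 17)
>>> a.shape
(3, 29)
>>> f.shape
(13, 17)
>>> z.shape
()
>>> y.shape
(3, 13)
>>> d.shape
(13, 37)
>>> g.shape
(37, 3)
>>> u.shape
(37, 13)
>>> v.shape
(17, 13)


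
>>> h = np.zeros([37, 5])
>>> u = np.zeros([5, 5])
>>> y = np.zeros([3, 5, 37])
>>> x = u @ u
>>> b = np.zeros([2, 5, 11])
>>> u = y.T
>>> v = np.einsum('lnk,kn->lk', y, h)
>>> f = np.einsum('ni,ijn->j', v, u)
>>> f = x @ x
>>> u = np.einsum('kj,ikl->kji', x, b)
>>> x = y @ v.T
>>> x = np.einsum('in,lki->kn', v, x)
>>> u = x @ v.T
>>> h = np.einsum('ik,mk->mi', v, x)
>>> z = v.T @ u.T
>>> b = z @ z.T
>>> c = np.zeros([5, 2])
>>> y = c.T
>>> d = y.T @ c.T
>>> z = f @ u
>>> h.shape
(5, 3)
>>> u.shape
(5, 3)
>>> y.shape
(2, 5)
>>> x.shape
(5, 37)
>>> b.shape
(37, 37)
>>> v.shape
(3, 37)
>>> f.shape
(5, 5)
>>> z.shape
(5, 3)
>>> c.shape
(5, 2)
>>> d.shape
(5, 5)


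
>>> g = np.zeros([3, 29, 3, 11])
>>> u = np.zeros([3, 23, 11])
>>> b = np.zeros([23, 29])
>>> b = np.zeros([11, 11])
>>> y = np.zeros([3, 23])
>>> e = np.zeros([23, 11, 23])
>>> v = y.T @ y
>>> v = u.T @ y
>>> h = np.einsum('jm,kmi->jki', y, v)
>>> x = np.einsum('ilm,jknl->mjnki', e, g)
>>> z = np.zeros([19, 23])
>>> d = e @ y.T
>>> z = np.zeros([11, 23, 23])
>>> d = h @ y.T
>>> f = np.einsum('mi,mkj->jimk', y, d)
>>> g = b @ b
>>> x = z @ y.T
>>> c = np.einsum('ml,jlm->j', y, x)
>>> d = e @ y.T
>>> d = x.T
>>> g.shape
(11, 11)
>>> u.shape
(3, 23, 11)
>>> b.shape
(11, 11)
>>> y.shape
(3, 23)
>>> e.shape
(23, 11, 23)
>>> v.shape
(11, 23, 23)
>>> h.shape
(3, 11, 23)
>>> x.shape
(11, 23, 3)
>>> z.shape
(11, 23, 23)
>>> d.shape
(3, 23, 11)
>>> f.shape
(3, 23, 3, 11)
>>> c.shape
(11,)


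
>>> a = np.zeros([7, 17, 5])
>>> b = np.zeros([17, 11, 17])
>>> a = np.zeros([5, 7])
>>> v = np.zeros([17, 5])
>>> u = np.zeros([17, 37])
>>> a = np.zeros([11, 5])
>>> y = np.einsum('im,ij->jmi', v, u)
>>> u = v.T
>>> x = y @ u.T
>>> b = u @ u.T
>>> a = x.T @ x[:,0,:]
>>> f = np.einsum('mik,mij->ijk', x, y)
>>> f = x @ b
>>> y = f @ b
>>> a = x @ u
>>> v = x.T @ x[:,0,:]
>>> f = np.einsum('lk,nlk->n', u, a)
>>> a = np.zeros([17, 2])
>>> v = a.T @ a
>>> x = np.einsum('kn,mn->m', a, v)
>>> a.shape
(17, 2)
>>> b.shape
(5, 5)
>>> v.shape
(2, 2)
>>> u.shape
(5, 17)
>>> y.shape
(37, 5, 5)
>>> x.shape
(2,)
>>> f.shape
(37,)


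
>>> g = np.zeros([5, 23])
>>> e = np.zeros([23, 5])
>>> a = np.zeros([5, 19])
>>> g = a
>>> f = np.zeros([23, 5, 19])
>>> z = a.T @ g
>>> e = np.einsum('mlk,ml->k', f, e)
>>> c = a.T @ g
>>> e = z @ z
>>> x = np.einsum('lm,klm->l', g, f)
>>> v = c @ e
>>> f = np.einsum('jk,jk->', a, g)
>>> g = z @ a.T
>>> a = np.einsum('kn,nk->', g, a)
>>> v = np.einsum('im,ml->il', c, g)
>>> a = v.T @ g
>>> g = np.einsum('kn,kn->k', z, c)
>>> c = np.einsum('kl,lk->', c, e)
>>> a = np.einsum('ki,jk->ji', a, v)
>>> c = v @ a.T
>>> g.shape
(19,)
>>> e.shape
(19, 19)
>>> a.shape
(19, 5)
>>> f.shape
()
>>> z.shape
(19, 19)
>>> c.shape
(19, 19)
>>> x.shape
(5,)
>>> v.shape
(19, 5)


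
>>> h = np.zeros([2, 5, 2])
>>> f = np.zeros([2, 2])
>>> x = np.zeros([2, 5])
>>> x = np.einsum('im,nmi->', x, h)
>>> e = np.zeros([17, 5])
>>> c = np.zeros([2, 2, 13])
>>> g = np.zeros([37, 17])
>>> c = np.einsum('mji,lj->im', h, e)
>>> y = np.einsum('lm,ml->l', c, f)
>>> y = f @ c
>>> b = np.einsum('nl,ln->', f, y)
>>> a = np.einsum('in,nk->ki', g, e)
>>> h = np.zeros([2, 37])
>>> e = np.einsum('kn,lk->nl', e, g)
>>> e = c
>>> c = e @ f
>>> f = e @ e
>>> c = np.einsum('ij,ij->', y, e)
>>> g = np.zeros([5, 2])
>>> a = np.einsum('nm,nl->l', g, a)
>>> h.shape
(2, 37)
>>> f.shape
(2, 2)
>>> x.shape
()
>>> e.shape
(2, 2)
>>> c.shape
()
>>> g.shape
(5, 2)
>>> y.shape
(2, 2)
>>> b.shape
()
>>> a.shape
(37,)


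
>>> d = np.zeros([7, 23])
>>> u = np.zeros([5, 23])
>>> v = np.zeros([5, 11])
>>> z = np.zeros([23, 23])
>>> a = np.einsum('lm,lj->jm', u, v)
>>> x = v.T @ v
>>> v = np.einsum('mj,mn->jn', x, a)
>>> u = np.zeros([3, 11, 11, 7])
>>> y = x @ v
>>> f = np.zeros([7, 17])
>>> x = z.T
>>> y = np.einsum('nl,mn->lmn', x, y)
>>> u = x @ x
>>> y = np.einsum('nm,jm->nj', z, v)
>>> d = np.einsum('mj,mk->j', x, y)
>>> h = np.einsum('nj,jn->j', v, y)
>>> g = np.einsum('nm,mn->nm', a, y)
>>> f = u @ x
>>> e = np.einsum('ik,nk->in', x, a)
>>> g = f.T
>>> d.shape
(23,)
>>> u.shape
(23, 23)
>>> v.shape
(11, 23)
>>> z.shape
(23, 23)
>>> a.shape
(11, 23)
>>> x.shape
(23, 23)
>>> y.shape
(23, 11)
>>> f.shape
(23, 23)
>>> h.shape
(23,)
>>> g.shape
(23, 23)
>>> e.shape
(23, 11)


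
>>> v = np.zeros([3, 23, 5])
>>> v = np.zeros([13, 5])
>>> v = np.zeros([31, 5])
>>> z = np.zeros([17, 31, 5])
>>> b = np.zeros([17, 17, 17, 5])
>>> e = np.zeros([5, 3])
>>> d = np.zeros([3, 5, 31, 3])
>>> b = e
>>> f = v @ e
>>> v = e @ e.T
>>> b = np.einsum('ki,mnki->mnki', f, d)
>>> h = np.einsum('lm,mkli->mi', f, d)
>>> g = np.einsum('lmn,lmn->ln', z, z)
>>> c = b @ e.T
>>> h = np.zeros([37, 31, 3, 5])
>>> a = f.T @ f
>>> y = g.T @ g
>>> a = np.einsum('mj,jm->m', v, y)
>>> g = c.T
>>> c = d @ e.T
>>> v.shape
(5, 5)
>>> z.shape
(17, 31, 5)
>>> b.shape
(3, 5, 31, 3)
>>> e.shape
(5, 3)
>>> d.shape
(3, 5, 31, 3)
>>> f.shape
(31, 3)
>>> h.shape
(37, 31, 3, 5)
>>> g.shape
(5, 31, 5, 3)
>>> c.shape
(3, 5, 31, 5)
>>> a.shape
(5,)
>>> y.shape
(5, 5)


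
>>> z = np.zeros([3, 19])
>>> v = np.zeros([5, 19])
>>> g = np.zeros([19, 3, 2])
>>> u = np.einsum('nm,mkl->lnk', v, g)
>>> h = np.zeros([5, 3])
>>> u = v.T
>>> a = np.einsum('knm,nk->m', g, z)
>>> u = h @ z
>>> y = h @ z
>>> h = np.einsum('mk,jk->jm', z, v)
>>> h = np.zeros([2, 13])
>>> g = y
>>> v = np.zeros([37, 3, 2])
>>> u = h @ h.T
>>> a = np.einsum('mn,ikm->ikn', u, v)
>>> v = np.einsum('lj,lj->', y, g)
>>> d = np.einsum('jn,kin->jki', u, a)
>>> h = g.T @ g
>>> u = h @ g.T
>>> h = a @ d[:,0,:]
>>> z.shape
(3, 19)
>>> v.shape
()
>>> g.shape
(5, 19)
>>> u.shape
(19, 5)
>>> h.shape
(37, 3, 3)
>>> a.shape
(37, 3, 2)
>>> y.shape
(5, 19)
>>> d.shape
(2, 37, 3)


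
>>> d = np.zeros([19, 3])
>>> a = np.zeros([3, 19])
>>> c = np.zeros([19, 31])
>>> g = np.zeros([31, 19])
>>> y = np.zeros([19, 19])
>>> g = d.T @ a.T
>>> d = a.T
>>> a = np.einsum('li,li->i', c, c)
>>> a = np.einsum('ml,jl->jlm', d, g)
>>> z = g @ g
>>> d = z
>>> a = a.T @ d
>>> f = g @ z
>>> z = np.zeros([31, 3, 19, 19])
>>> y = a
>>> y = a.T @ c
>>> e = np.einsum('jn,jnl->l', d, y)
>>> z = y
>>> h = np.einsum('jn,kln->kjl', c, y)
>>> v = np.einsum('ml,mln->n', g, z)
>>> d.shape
(3, 3)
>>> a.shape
(19, 3, 3)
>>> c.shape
(19, 31)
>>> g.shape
(3, 3)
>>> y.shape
(3, 3, 31)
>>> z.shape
(3, 3, 31)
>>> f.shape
(3, 3)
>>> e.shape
(31,)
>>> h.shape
(3, 19, 3)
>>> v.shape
(31,)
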